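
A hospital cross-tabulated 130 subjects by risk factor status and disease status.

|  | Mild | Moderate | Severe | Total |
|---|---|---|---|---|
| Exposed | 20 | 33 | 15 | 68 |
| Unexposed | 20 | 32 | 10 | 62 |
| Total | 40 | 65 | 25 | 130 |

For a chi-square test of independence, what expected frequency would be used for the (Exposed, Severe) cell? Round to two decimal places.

13.08

Row total (Exposed) = 68; column total (Severe) = 25; grand total N = 130.
Expected count = (row total × column total) / N = 68 × 25 / 130 = 13.08.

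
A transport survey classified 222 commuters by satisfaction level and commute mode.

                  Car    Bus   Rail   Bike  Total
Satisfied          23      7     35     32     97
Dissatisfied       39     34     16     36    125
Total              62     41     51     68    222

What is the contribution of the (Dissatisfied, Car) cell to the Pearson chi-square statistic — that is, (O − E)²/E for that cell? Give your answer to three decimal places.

0.479

Row total (Dissatisfied) = 125; column total (Car) = 62; N = 222.
Expected count E = 125 × 62 / 222 = 34.9099.
Contribution = (O − E)²/E = (39 − 34.9099)² / 34.9099 = 0.479.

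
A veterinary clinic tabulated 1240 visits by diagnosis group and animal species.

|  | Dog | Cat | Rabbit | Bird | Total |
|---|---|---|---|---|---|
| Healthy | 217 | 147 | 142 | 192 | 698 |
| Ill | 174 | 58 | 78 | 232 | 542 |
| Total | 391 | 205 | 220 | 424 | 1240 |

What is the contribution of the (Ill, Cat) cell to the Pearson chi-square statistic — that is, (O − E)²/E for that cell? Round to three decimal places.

11.147

Row total (Ill) = 542; column total (Cat) = 205; N = 1240.
Expected count E = 542 × 205 / 1240 = 89.6048.
Contribution = (O − E)²/E = (58 − 89.6048)² / 89.6048 = 11.147.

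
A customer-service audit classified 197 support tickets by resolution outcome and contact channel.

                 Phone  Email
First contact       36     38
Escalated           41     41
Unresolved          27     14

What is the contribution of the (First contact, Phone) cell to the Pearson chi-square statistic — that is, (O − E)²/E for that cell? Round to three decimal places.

Row total (First contact) = 74; column total (Phone) = 104; N = 197.
Expected count E = 74 × 104 / 197 = 39.0660.
Contribution = (O − E)²/E = (36 − 39.0660)² / 39.0660 = 0.241.

0.241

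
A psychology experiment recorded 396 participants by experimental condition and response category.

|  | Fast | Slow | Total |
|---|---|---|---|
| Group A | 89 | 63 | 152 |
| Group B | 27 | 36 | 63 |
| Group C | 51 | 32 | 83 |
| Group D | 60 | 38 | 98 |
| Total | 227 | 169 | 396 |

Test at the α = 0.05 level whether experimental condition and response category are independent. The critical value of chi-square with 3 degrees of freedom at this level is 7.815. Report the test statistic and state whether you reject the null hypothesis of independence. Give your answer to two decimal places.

Grand total N = 396.
Expected counts (row total × column total / N):
  Group A, Fast: 152×227/396 = 87.131
  Group A, Slow: 152×169/396 = 64.869
  Group B, Fast: 63×227/396 = 36.114
  Group B, Slow: 63×169/396 = 26.886
  Group C, Fast: 83×227/396 = 47.578
  Group C, Slow: 83×169/396 = 35.422
  Group D, Fast: 98×227/396 = 56.177
  Group D, Slow: 98×169/396 = 41.823
Contributions (O − E)²/E:
  (89 − 87.131)²/87.131 = 0.0401
  (63 − 64.869)²/64.869 = 0.0538
  (27 − 36.114)²/36.114 = 2.3001
  (36 − 26.886)²/26.886 = 3.0895
  (51 − 47.578)²/47.578 = 0.2461
  (32 − 35.422)²/35.422 = 0.3306
  (60 − 56.177)²/56.177 = 0.2602
  (38 − 41.823)²/41.823 = 0.3495
χ² = 0.0401 + 0.0538 + 2.3001 + 3.0895 + 0.2461 + 0.3306 + 0.2602 + 0.3495 = 6.67
df = (4−1)(2−1) = 3. Since 6.67 < 7.815, fail to reject the null hypothesis of independence at α = 0.05.

6.67; fail to reject H₀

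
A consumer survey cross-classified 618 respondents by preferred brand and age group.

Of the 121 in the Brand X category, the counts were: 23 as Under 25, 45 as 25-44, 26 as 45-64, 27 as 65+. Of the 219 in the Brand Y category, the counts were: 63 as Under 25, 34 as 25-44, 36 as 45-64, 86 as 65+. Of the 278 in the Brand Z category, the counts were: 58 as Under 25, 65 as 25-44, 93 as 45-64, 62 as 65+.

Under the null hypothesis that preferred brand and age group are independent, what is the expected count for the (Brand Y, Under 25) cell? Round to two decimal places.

51.03

Row total (Brand Y) = 219; column total (Under 25) = 144; grand total N = 618.
Expected count = (row total × column total) / N = 219 × 144 / 618 = 51.03.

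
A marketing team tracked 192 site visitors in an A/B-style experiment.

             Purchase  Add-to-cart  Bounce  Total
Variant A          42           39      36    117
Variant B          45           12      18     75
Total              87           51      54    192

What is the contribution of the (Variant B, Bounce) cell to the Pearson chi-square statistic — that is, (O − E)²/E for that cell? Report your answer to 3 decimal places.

Row total (Variant B) = 75; column total (Bounce) = 54; N = 192.
Expected count E = 75 × 54 / 192 = 21.09375.
Contribution = (O − E)²/E = (18 − 21.09375)² / 21.09375 = 0.454.

0.454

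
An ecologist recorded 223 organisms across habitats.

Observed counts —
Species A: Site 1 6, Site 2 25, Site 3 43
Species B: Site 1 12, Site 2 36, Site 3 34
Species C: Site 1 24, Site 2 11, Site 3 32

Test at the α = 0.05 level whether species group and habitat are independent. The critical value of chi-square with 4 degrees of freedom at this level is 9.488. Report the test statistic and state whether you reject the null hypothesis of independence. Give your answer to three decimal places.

Row totals: 74, 82, 67. Column totals: 42, 72, 109. Grand total N = 223.
Expected counts (row total × column total / N):
  Species A, Site 1: 74×42/223 = 13.9372
  Species A, Site 2: 74×72/223 = 23.8924
  Species A, Site 3: 74×109/223 = 36.1704
  Species B, Site 1: 82×42/223 = 15.4439
  Species B, Site 2: 82×72/223 = 26.4753
  Species B, Site 3: 82×109/223 = 40.0807
  Species C, Site 1: 67×42/223 = 12.6188
  Species C, Site 2: 67×72/223 = 21.6323
  Species C, Site 3: 67×109/223 = 32.7489
Contributions (O − E)²/E:
  (6 − 13.9372)²/13.9372 = 4.5202
  (25 − 23.8924)²/23.8924 = 0.0513
  (43 − 36.1704)²/36.1704 = 1.2895
  (12 − 15.4439)²/15.4439 = 0.7680
  (36 − 26.4753)²/26.4753 = 3.4266
  (34 − 40.0807)²/40.0807 = 0.9225
  (24 − 12.6188)²/12.6188 = 10.2650
  (11 − 21.6323)²/21.6323 = 5.2258
  (32 − 32.7489)²/32.7489 = 0.0171
χ² = 4.5202 + 0.0513 + 1.2895 + 0.7680 + 3.4266 + 0.9225 + 10.2650 + 5.2258 + 0.0171 = 26.486
df = (3−1)(3−1) = 4. Since 26.486 > 9.488, reject the null hypothesis of independence at α = 0.05.

26.486; reject H₀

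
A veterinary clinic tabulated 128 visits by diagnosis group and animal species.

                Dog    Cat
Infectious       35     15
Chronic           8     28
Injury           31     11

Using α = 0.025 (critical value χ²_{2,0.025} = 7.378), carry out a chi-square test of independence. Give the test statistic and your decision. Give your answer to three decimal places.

26.148; reject H₀

Row totals: 50, 36, 42. Column totals: 74, 54. Grand total N = 128.
Expected counts (row total × column total / N):
  Infectious, Dog: 50×74/128 = 28.9062
  Infectious, Cat: 50×54/128 = 21.0938
  Chronic, Dog: 36×74/128 = 20.8125
  Chronic, Cat: 36×54/128 = 15.1875
  Injury, Dog: 42×74/128 = 24.2812
  Injury, Cat: 42×54/128 = 17.7188
Contributions (O − E)²/E:
  (35 − 28.9062)²/28.9062 = 1.2847
  (15 − 21.0938)²/21.0938 = 1.7604
  (8 − 20.8125)²/20.8125 = 7.8876
  (28 − 15.1875)²/15.1875 = 10.8089
  (31 − 24.2812)²/24.2812 = 1.8591
  (11 − 17.7188)²/17.7188 = 2.5477
χ² = 1.2847 + 1.7604 + 7.8876 + 10.8089 + 1.8591 + 2.5477 = 26.148
df = (3−1)(2−1) = 2. Since 26.148 > 7.378, reject the null hypothesis of independence at α = 0.025.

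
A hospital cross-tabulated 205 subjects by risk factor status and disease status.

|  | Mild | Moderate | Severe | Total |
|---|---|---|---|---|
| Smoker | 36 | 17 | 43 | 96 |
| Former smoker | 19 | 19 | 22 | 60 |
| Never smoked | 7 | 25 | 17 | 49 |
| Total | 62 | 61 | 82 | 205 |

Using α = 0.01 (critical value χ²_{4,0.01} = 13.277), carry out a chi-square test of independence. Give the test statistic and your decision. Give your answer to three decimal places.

19.102; reject H₀

Grand total N = 205.
Expected counts (row total × column total / N):
  Smoker, Mild: 96×62/205 = 29.03415
  Smoker, Moderate: 96×61/205 = 28.56585
  Smoker, Severe: 96×82/205 = 38.40000
  Former smoker, Mild: 60×62/205 = 18.14634
  Former smoker, Moderate: 60×61/205 = 17.85366
  Former smoker, Severe: 60×82/205 = 24.00000
  Never smoked, Mild: 49×62/205 = 14.81951
  Never smoked, Moderate: 49×61/205 = 14.58049
  Never smoked, Severe: 49×82/205 = 19.60000
Contributions (O − E)²/E:
  (36 − 29.03415)²/29.03415 = 1.6712
  (17 − 28.56585)²/28.56585 = 4.6828
  (43 − 38.40000)²/38.40000 = 0.5510
  (19 − 18.14634)²/18.14634 = 0.0402
  (19 − 17.85366)²/17.85366 = 0.0736
  (22 − 24.00000)²/24.00000 = 0.1667
  (7 − 14.81951)²/14.81951 = 4.1260
  (25 − 14.58049)²/14.58049 = 7.4460
  (17 − 19.60000)²/19.60000 = 0.3449
χ² = 1.6712 + 4.6828 + 0.5510 + 0.0402 + 0.0736 + 0.1667 + 4.1260 + 7.4460 + 0.3449 = 19.102
df = (3−1)(3−1) = 4. Since 19.102 > 13.277, reject the null hypothesis of independence at α = 0.01.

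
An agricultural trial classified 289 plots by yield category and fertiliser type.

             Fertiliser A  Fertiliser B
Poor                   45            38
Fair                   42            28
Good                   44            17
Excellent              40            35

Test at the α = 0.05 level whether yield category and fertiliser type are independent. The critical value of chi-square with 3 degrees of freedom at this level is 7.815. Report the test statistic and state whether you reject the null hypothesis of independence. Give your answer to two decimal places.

Row totals: 83, 70, 61, 75. Column totals: 171, 118. Grand total N = 289.
Expected counts (row total × column total / N):
  Poor, Fertiliser A: 83×171/289 = 49.111
  Poor, Fertiliser B: 83×118/289 = 33.889
  Fair, Fertiliser A: 70×171/289 = 41.419
  Fair, Fertiliser B: 70×118/289 = 28.581
  Good, Fertiliser A: 61×171/289 = 36.093
  Good, Fertiliser B: 61×118/289 = 24.907
  Excellent, Fertiliser A: 75×171/289 = 44.377
  Excellent, Fertiliser B: 75×118/289 = 30.623
Contributions (O − E)²/E:
  (45 − 49.111)²/49.111 = 0.3441
  (38 − 33.889)²/33.889 = 0.4987
  (42 − 41.419)²/41.419 = 0.0081
  (28 − 28.581)²/28.581 = 0.0118
  (44 − 36.093)²/36.093 = 1.7322
  (17 − 24.907)²/24.907 = 2.5102
  (40 − 44.377)²/44.377 = 0.4317
  (35 − 30.623)²/30.623 = 0.6256
χ² = 0.3441 + 0.4987 + 0.0081 + 0.0118 + 1.7322 + 2.5102 + 0.4317 + 0.6256 = 6.16
df = (4−1)(2−1) = 3. Since 6.16 < 7.815, fail to reject the null hypothesis of independence at α = 0.05.

6.16; fail to reject H₀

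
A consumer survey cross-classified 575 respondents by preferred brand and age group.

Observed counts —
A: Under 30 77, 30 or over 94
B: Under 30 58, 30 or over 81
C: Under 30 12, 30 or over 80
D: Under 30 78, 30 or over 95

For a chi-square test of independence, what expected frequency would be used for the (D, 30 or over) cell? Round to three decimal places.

105.304

Row total (D) = 173; column total (30 or over) = 350; grand total N = 575.
Expected count = (row total × column total) / N = 173 × 350 / 575 = 105.304.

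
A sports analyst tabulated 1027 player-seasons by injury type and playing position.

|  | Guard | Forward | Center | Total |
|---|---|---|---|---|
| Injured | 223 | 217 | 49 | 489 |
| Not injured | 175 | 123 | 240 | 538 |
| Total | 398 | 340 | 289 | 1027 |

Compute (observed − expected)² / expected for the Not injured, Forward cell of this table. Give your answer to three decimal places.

17.052

Row total (Not injured) = 538; column total (Forward) = 340; N = 1027.
Expected count E = 538 × 340 / 1027 = 178.1110.
Contribution = (O − E)²/E = (123 − 178.1110)² / 178.1110 = 17.052.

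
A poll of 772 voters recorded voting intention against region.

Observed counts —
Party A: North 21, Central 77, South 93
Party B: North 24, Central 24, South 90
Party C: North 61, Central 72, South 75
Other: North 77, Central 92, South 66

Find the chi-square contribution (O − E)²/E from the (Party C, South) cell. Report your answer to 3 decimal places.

Row total (Party C) = 208; column total (South) = 324; N = 772.
Expected count E = 208 × 324 / 772 = 87.2953.
Contribution = (O − E)²/E = (75 − 87.2953)² / 87.2953 = 1.732.

1.732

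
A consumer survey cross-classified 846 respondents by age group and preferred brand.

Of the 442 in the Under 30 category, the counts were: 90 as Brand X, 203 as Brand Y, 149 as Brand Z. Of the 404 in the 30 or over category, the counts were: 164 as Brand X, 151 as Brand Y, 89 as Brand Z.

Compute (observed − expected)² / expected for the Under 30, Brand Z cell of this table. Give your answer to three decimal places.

Row total (Under 30) = 442; column total (Brand Z) = 238; N = 846.
Expected count E = 442 × 238 / 846 = 124.34515.
Contribution = (O − E)²/E = (149 − 124.34515)² / 124.34515 = 4.889.

4.889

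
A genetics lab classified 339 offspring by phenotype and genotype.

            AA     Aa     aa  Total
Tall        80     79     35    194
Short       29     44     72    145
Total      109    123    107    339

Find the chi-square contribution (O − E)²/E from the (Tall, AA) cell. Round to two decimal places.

4.98

Row total (Tall) = 194; column total (AA) = 109; N = 339.
Expected count E = 194 × 109 / 339 = 62.378.
Contribution = (O − E)²/E = (80 − 62.378)² / 62.378 = 4.98.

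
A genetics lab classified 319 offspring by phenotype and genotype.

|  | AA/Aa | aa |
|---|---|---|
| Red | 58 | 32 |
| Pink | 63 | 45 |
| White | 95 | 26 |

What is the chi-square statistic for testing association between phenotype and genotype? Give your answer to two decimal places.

Row totals: 90, 108, 121. Column totals: 216, 103. Grand total N = 319.
Expected counts (row total × column total / N):
  Red, AA/Aa: 90×216/319 = 60.940
  Red, aa: 90×103/319 = 29.060
  Pink, AA/Aa: 108×216/319 = 73.129
  Pink, aa: 108×103/319 = 34.871
  White, AA/Aa: 121×216/319 = 81.931
  White, aa: 121×103/319 = 39.069
Contributions (O − E)²/E:
  (58 − 60.940)²/60.940 = 0.1418
  (32 − 29.060)²/29.060 = 0.2974
  (63 − 73.129)²/73.129 = 1.4030
  (45 − 34.871)²/34.871 = 2.9422
  (95 − 81.931)²/81.931 = 2.0847
  (26 − 39.069)²/39.069 = 4.3717
χ² = 0.1418 + 0.2974 + 1.4030 + 2.9422 + 2.0847 + 4.3717 = 11.24

11.24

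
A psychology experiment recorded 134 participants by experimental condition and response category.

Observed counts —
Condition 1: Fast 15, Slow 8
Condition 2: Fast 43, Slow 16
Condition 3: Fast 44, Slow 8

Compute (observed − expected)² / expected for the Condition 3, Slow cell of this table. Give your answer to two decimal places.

Row total (Condition 3) = 52; column total (Slow) = 32; N = 134.
Expected count E = 52 × 32 / 134 = 12.418.
Contribution = (O − E)²/E = (8 − 12.418)² / 12.418 = 1.57.

1.57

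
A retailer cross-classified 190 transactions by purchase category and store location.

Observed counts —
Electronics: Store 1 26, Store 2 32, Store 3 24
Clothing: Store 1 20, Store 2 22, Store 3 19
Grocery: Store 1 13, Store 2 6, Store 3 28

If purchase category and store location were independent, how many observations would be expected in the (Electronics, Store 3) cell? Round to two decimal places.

Row total (Electronics) = 82; column total (Store 3) = 71; grand total N = 190.
Expected count = (row total × column total) / N = 82 × 71 / 190 = 30.64.

30.64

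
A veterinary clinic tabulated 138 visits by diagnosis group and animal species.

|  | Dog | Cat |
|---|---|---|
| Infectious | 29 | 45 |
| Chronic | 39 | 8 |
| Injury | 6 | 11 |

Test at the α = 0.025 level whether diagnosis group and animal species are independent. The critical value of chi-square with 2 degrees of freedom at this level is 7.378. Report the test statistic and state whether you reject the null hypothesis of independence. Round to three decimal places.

24.782; reject H₀

Row totals: 74, 47, 17. Column totals: 74, 64. Grand total N = 138.
Expected counts (row total × column total / N):
  Infectious, Dog: 74×74/138 = 39.6812
  Infectious, Cat: 74×64/138 = 34.3188
  Chronic, Dog: 47×74/138 = 25.2029
  Chronic, Cat: 47×64/138 = 21.7971
  Injury, Dog: 17×74/138 = 9.1159
  Injury, Cat: 17×64/138 = 7.8841
Contributions (O − E)²/E:
  (29 − 39.6812)²/39.6812 = 2.8751
  (45 − 34.3188)²/34.3188 = 3.3244
  (39 − 25.2029)²/25.2029 = 7.5531
  (8 − 21.7971)²/21.7971 = 8.7333
  (6 − 9.1159)²/9.1159 = 1.0650
  (11 − 7.8841)²/7.8841 = 1.2314
χ² = 2.8751 + 3.3244 + 7.5531 + 8.7333 + 1.0650 + 1.2314 = 24.782
df = (3−1)(2−1) = 2. Since 24.782 > 7.378, reject the null hypothesis of independence at α = 0.025.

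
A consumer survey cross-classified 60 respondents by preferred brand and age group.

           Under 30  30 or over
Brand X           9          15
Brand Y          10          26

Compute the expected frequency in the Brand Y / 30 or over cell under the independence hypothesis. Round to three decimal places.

24.600

Row total (Brand Y) = 36; column total (30 or over) = 41; grand total N = 60.
Expected count = (row total × column total) / N = 36 × 41 / 60 = 24.600.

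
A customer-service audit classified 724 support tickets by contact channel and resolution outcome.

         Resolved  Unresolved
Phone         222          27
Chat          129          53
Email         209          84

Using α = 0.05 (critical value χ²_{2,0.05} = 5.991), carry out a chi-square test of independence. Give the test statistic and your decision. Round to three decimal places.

30.218; reject H₀

Row totals: 249, 182, 293. Column totals: 560, 164. Grand total N = 724.
Expected counts (row total × column total / N):
  Phone, Resolved: 249×560/724 = 192.5967
  Phone, Unresolved: 249×164/724 = 56.4033
  Chat, Resolved: 182×560/724 = 140.7735
  Chat, Unresolved: 182×164/724 = 41.2265
  Email, Resolved: 293×560/724 = 226.6298
  Email, Unresolved: 293×164/724 = 66.3702
Contributions (O − E)²/E:
  (222 − 192.5967)²/192.5967 = 4.4889
  (27 − 56.4033)²/56.4033 = 15.3281
  (129 − 140.7735)²/140.7735 = 0.9847
  (53 − 41.2265)²/41.2265 = 3.3623
  (209 − 226.6298)²/226.6298 = 1.3714
  (84 − 66.3702)²/66.3702 = 4.6830
χ² = 4.4889 + 15.3281 + 0.9847 + 3.3623 + 1.3714 + 4.6830 = 30.218
df = (3−1)(2−1) = 2. Since 30.218 > 5.991, reject the null hypothesis of independence at α = 0.05.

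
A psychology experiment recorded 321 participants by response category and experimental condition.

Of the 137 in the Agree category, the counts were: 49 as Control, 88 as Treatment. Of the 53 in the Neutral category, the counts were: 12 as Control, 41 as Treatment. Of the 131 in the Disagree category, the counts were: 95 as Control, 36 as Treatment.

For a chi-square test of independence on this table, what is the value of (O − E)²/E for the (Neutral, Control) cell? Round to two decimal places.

Row total (Neutral) = 53; column total (Control) = 156; N = 321.
Expected count E = 53 × 156 / 321 = 25.757.
Contribution = (O − E)²/E = (12 − 25.757)² / 25.757 = 7.35.

7.35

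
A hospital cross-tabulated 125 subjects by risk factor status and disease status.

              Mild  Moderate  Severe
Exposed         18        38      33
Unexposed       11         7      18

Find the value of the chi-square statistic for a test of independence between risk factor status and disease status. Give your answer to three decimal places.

6.078

Row totals: 89, 36. Column totals: 29, 45, 51. Grand total N = 125.
Expected counts (row total × column total / N):
  Exposed, Mild: 89×29/125 = 20.6480
  Exposed, Moderate: 89×45/125 = 32.0400
  Exposed, Severe: 89×51/125 = 36.3120
  Unexposed, Mild: 36×29/125 = 8.3520
  Unexposed, Moderate: 36×45/125 = 12.9600
  Unexposed, Severe: 36×51/125 = 14.6880
Contributions (O − E)²/E:
  (18 − 20.6480)²/20.6480 = 0.3396
  (38 − 32.0400)²/32.0400 = 1.1087
  (33 − 36.3120)²/36.3120 = 0.3021
  (11 − 8.3520)²/8.3520 = 0.8395
  (7 − 12.9600)²/12.9600 = 2.7409
  (18 − 14.6880)²/14.6880 = 0.7468
χ² = 0.3396 + 1.1087 + 0.3021 + 0.8395 + 2.7409 + 0.7468 = 6.078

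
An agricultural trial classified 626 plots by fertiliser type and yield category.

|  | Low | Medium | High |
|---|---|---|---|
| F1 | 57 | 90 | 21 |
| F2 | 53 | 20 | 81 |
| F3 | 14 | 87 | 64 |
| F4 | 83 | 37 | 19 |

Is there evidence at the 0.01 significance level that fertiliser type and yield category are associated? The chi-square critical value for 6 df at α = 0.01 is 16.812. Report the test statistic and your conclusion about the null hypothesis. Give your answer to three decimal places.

171.951; reject H₀

Row totals: 168, 154, 165, 139. Column totals: 207, 234, 185. Grand total N = 626.
Expected counts (row total × column total / N):
  F1, Low: 168×207/626 = 55.5527
  F1, Medium: 168×234/626 = 62.7987
  F1, High: 168×185/626 = 49.6486
  F2, Low: 154×207/626 = 50.9233
  F2, Medium: 154×234/626 = 57.5655
  F2, High: 154×185/626 = 45.5112
  F3, Low: 165×207/626 = 54.5607
  F3, Medium: 165×234/626 = 61.6773
  F3, High: 165×185/626 = 48.7620
  F4, Low: 139×207/626 = 45.9633
  F4, Medium: 139×234/626 = 51.9585
  F4, High: 139×185/626 = 41.0783
Contributions (O − E)²/E:
  (57 − 55.5527)²/55.5527 = 0.0377
  (90 − 62.7987)²/62.7987 = 11.7823
  (21 − 49.6486)²/49.6486 = 16.5310
  (53 − 50.9233)²/50.9233 = 0.0847
  (20 − 57.5655)²/57.5655 = 24.5141
  (81 − 45.5112)²/45.5112 = 27.6735
  (14 − 54.5607)²/54.5607 = 30.1530
  (87 − 61.6773)²/61.6773 = 10.3967
  (64 − 48.7620)²/48.7620 = 4.7618
  (83 − 45.9633)²/45.9633 = 29.8437
  (37 − 51.9585)²/51.9585 = 4.3065
  (19 − 41.0783)²/41.0783 = 11.8664
χ² = 0.0377 + 11.7823 + 16.5310 + 0.0847 + 24.5141 + 27.6735 + 30.1530 + 10.3967 + 4.7618 + 29.8437 + 4.3065 + 11.8664 = 171.951
df = (4−1)(3−1) = 6. Since 171.951 > 16.812, reject the null hypothesis of independence at α = 0.01.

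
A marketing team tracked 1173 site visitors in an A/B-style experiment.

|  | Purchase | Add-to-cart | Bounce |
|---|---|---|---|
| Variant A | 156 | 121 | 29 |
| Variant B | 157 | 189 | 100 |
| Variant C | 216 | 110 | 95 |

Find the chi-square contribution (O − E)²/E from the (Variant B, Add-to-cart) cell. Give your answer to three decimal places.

Row total (Variant B) = 446; column total (Add-to-cart) = 420; N = 1173.
Expected count E = 446 × 420 / 1173 = 159.6931.
Contribution = (O − E)²/E = (189 − 159.6931)² / 159.6931 = 5.378.

5.378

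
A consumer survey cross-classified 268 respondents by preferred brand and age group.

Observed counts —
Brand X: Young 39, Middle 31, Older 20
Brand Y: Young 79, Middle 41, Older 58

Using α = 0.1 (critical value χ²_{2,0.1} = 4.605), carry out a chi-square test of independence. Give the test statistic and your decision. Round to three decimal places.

5.117; reject H₀

Row totals: 90, 178. Column totals: 118, 72, 78. Grand total N = 268.
Expected counts (row total × column total / N):
  Brand X, Young: 90×118/268 = 39.6269
  Brand X, Middle: 90×72/268 = 24.1791
  Brand X, Older: 90×78/268 = 26.1940
  Brand Y, Young: 178×118/268 = 78.3731
  Brand Y, Middle: 178×72/268 = 47.8209
  Brand Y, Older: 178×78/268 = 51.8060
Contributions (O − E)²/E:
  (39 − 39.6269)²/39.6269 = 0.0099
  (31 − 24.1791)²/24.1791 = 1.9242
  (20 − 26.1940)²/26.1940 = 1.4647
  (79 − 78.3731)²/78.3731 = 0.0050
  (41 − 47.8209)²/47.8209 = 0.9729
  (58 − 51.8060)²/51.8060 = 0.7406
χ² = 0.0099 + 1.9242 + 1.4647 + 0.0050 + 0.9729 + 0.7406 = 5.117
df = (2−1)(3−1) = 2. Since 5.117 > 4.605, reject the null hypothesis of independence at α = 0.1.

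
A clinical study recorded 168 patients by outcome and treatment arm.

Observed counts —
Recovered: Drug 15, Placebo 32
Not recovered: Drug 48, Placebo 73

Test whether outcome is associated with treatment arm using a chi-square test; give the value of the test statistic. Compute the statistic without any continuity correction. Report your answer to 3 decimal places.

0.869

Row totals: 47, 121. Column totals: 63, 105. Grand total N = 168.
Expected counts (row total × column total / N):
  Recovered, Drug: 47×63/168 = 17.6250
  Recovered, Placebo: 47×105/168 = 29.3750
  Not recovered, Drug: 121×63/168 = 45.3750
  Not recovered, Placebo: 121×105/168 = 75.6250
Contributions (O − E)²/E:
  (15 − 17.6250)²/17.6250 = 0.3910
  (32 − 29.3750)²/29.3750 = 0.2346
  (48 − 45.3750)²/45.3750 = 0.1519
  (73 − 75.6250)²/75.6250 = 0.0911
χ² = 0.3910 + 0.2346 + 0.1519 + 0.0911 = 0.869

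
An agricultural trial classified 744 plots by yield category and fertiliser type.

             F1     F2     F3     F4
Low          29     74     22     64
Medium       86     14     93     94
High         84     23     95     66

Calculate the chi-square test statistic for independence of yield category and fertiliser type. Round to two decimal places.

142.80

Row totals: 189, 287, 268. Column totals: 199, 111, 210, 224. Grand total N = 744.
Expected counts (row total × column total / N):
  Low, F1: 189×199/744 = 50.552
  Low, F2: 189×111/744 = 28.198
  Low, F3: 189×210/744 = 53.347
  Low, F4: 189×224/744 = 56.903
  Medium, F1: 287×199/744 = 76.765
  Medium, F2: 287×111/744 = 42.819
  Medium, F3: 287×210/744 = 81.008
  Medium, F4: 287×224/744 = 86.409
  High, F1: 268×199/744 = 71.683
  High, F2: 268×111/744 = 39.984
  High, F3: 268×210/744 = 75.645
  High, F4: 268×224/744 = 80.688
Contributions (O − E)²/E:
  (29 − 50.552)²/50.552 = 9.1883
  (74 − 28.198)²/28.198 = 74.3962
  (22 − 53.347)²/53.347 = 18.4197
  (64 − 56.903)²/56.903 = 0.8851
  (86 − 76.765)²/76.765 = 1.1110
  (14 − 42.819)²/42.819 = 19.3964
  (93 − 81.008)²/81.008 = 1.7752
  (94 − 86.409)²/86.409 = 0.6669
  (84 − 71.683)²/71.683 = 2.1164
  (23 − 39.984)²/39.984 = 7.2143
  (95 − 75.645)²/75.645 = 4.9523
  (66 − 80.688)²/80.688 = 2.6737
χ² = 9.1883 + 74.3962 + 18.4197 + 0.8851 + 1.1110 + 19.3964 + 1.7752 + 0.6669 + 2.1164 + 7.2143 + 4.9523 + 2.6737 = 142.80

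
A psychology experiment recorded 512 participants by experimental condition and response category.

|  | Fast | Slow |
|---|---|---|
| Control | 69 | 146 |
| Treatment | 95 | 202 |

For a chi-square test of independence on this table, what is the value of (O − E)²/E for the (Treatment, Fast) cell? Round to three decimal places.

Row total (Treatment) = 297; column total (Fast) = 164; N = 512.
Expected count E = 297 × 164 / 512 = 95.1328.
Contribution = (O − E)²/E = (95 − 95.1328)² / 95.1328 = 0.000.

0.000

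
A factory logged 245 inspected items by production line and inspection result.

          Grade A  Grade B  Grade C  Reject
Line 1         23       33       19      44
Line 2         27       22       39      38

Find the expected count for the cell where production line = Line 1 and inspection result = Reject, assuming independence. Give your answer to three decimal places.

Row total (Line 1) = 119; column total (Reject) = 82; grand total N = 245.
Expected count = (row total × column total) / N = 119 × 82 / 245 = 39.829.

39.829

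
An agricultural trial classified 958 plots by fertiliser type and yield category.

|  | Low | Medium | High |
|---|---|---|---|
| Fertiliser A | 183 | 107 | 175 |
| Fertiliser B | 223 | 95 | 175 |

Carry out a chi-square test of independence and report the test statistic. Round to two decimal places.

Row totals: 465, 493. Column totals: 406, 202, 350. Grand total N = 958.
Expected counts (row total × column total / N):
  Fertiliser A, Low: 465×406/958 = 197.067
  Fertiliser A, Medium: 465×202/958 = 98.048
  Fertiliser A, High: 465×350/958 = 169.885
  Fertiliser B, Low: 493×406/958 = 208.933
  Fertiliser B, Medium: 493×202/958 = 103.952
  Fertiliser B, High: 493×350/958 = 180.115
Contributions (O − E)²/E:
  (183 − 197.067)²/197.067 = 1.0041
  (107 − 98.048)²/98.048 = 0.8173
  (175 − 169.885)²/169.885 = 0.1540
  (223 − 208.933)²/208.933 = 0.9471
  (95 − 103.952)²/103.952 = 0.7709
  (175 − 180.115)²/180.115 = 0.1453
χ² = 1.0041 + 0.8173 + 0.1540 + 0.9471 + 0.7709 + 0.1453 = 3.84

3.84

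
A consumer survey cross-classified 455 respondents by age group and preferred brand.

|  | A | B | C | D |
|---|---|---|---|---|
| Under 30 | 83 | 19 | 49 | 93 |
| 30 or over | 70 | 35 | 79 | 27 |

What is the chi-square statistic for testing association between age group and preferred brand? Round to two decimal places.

Row totals: 244, 211. Column totals: 153, 54, 128, 120. Grand total N = 455.
Expected counts (row total × column total / N):
  Under 30, A: 244×153/455 = 82.048
  Under 30, B: 244×54/455 = 28.958
  Under 30, C: 244×128/455 = 68.642
  Under 30, D: 244×120/455 = 64.352
  30 or over, A: 211×153/455 = 70.952
  30 or over, B: 211×54/455 = 25.042
  30 or over, C: 211×128/455 = 59.358
  30 or over, D: 211×120/455 = 55.648
Contributions (O − E)²/E:
  (83 − 82.048)²/82.048 = 0.0110
  (19 − 28.958)²/28.958 = 3.4243
  (49 − 68.642)²/68.642 = 5.6206
  (93 − 64.352)²/64.352 = 12.7534
  (70 − 70.952)²/70.952 = 0.0128
  (35 − 25.042)²/25.042 = 3.9598
  (79 − 59.358)²/59.358 = 6.4997
  (27 − 55.648)²/55.648 = 14.7482
χ² = 0.0110 + 3.4243 + 5.6206 + 12.7534 + 0.0128 + 3.9598 + 6.4997 + 14.7482 = 47.03

47.03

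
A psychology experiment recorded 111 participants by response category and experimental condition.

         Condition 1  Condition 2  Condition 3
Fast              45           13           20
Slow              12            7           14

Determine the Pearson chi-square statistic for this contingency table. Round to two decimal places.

4.45

Row totals: 78, 33. Column totals: 57, 20, 34. Grand total N = 111.
Expected counts (row total × column total / N):
  Fast, Condition 1: 78×57/111 = 40.054
  Fast, Condition 2: 78×20/111 = 14.054
  Fast, Condition 3: 78×34/111 = 23.892
  Slow, Condition 1: 33×57/111 = 16.946
  Slow, Condition 2: 33×20/111 = 5.946
  Slow, Condition 3: 33×34/111 = 10.108
Contributions (O − E)²/E:
  (45 − 40.054)²/40.054 = 0.6107
  (13 − 14.054)²/14.054 = 0.0790
  (20 − 23.892)²/23.892 = 0.6340
  (12 − 16.946)²/16.946 = 1.4436
  (7 − 5.946)²/5.946 = 0.1868
  (14 − 10.108)²/10.108 = 1.4986
χ² = 0.6107 + 0.0790 + 0.6340 + 1.4436 + 0.1868 + 1.4986 = 4.45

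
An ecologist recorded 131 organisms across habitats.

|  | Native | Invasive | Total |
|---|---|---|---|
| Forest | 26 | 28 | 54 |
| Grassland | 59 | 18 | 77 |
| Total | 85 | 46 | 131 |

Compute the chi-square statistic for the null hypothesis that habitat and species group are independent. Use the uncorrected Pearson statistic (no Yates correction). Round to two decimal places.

11.30

Grand total N = 131.
Expected counts (row total × column total / N):
  Forest, Native: 54×85/131 = 35.0382
  Forest, Invasive: 54×46/131 = 18.9618
  Grassland, Native: 77×85/131 = 49.9618
  Grassland, Invasive: 77×46/131 = 27.0382
Contributions (O − E)²/E:
  (26 − 35.0382)²/35.0382 = 2.3314
  (28 − 18.9618)²/18.9618 = 4.3081
  (59 − 49.9618)²/49.9618 = 1.6350
  (18 − 27.0382)²/27.0382 = 3.0212
χ² = 2.3314 + 4.3081 + 1.6350 + 3.0212 = 11.30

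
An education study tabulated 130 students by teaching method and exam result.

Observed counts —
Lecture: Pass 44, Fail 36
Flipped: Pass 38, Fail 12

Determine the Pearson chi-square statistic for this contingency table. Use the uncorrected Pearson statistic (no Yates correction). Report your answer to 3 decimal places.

5.826

Row totals: 80, 50. Column totals: 82, 48. Grand total N = 130.
Expected counts (row total × column total / N):
  Lecture, Pass: 80×82/130 = 50.4615
  Lecture, Fail: 80×48/130 = 29.5385
  Flipped, Pass: 50×82/130 = 31.5385
  Flipped, Fail: 50×48/130 = 18.4615
Contributions (O − E)²/E:
  (44 − 50.4615)²/50.4615 = 0.8274
  (36 − 29.5385)²/29.5385 = 1.4134
  (38 − 31.5385)²/31.5385 = 1.3238
  (12 − 18.4615)²/18.4615 = 2.2615
χ² = 0.8274 + 1.4134 + 1.3238 + 2.2615 = 5.826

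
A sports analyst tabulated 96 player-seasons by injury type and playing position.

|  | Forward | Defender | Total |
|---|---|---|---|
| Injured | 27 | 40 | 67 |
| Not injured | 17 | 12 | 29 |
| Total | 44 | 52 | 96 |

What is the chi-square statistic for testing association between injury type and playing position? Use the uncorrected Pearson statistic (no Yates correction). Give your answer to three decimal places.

2.737

Grand total N = 96.
Expected counts (row total × column total / N):
  Injured, Forward: 67×44/96 = 30.7083
  Injured, Defender: 67×52/96 = 36.2917
  Not injured, Forward: 29×44/96 = 13.2917
  Not injured, Defender: 29×52/96 = 15.7083
Contributions (O − E)²/E:
  (27 − 30.7083)²/30.7083 = 0.4478
  (40 − 36.2917)²/36.2917 = 0.3789
  (17 − 13.2917)²/13.2917 = 1.0346
  (12 − 15.7083)²/15.7083 = 0.8754
χ² = 0.4478 + 0.3789 + 1.0346 + 0.8754 = 2.737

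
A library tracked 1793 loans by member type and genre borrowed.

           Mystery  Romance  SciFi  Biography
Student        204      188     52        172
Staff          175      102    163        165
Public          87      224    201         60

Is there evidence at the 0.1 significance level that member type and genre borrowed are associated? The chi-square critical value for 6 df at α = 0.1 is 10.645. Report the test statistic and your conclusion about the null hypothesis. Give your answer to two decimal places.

Row totals: 616, 605, 572. Column totals: 466, 514, 416, 397. Grand total N = 1793.
Expected counts (row total × column total / N):
  Student, Mystery: 616×466/1793 = 160.0982
  Student, Romance: 616×514/1793 = 176.5890
  Student, SciFi: 616×416/1793 = 142.9202
  Student, Biography: 616×397/1793 = 136.3926
  Staff, Mystery: 605×466/1793 = 157.2393
  Staff, Romance: 605×514/1793 = 173.4356
  Staff, SciFi: 605×416/1793 = 140.3681
  Staff, Biography: 605×397/1793 = 133.9571
  Public, Mystery: 572×466/1793 = 148.6626
  Public, Romance: 572×514/1793 = 163.9755
  Public, SciFi: 572×416/1793 = 132.7117
  Public, Biography: 572×397/1793 = 126.6503
Contributions (O − E)²/E:
  (204 − 160.0982)²/160.0982 = 12.0387
  (188 − 176.5890)²/176.5890 = 0.7374
  (52 − 142.9202)²/142.9202 = 57.8398
  (172 − 136.3926)²/136.3926 = 9.2959
  (175 − 157.2393)²/157.2393 = 2.0061
  (102 − 173.4356)²/173.4356 = 29.4233
  (163 − 140.3681)²/140.3681 = 3.6490
  (165 − 133.9571)²/133.9571 = 7.1938
  (87 − 148.6626)²/148.6626 = 25.5765
  (224 − 163.9755)²/163.9755 = 21.9724
  (201 − 132.7117)²/132.7117 = 35.1385
  (60 − 126.6503)²/126.6503 = 35.0750
χ² = 12.0387 + 0.7374 + 57.8398 + 9.2959 + 2.0061 + 29.4233 + 3.6490 + 7.1938 + 25.5765 + 21.9724 + 35.1385 + 35.0750 = 239.95
df = (3−1)(4−1) = 6. Since 239.95 > 10.645, reject the null hypothesis of independence at α = 0.1.

239.95; reject H₀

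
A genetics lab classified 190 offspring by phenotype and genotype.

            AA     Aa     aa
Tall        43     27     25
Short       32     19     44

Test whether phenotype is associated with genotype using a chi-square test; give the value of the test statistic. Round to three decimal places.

8.237

Row totals: 95, 95. Column totals: 75, 46, 69. Grand total N = 190.
Expected counts (row total × column total / N):
  Tall, AA: 95×75/190 = 37.5000
  Tall, Aa: 95×46/190 = 23.0000
  Tall, aa: 95×69/190 = 34.5000
  Short, AA: 95×75/190 = 37.5000
  Short, Aa: 95×46/190 = 23.0000
  Short, aa: 95×69/190 = 34.5000
Contributions (O − E)²/E:
  (43 − 37.5000)²/37.5000 = 0.8067
  (27 − 23.0000)²/23.0000 = 0.6957
  (25 − 34.5000)²/34.5000 = 2.6159
  (32 − 37.5000)²/37.5000 = 0.8067
  (19 − 23.0000)²/23.0000 = 0.6957
  (44 − 34.5000)²/34.5000 = 2.6159
χ² = 0.8067 + 0.6957 + 2.6159 + 0.8067 + 0.6957 + 2.6159 = 8.237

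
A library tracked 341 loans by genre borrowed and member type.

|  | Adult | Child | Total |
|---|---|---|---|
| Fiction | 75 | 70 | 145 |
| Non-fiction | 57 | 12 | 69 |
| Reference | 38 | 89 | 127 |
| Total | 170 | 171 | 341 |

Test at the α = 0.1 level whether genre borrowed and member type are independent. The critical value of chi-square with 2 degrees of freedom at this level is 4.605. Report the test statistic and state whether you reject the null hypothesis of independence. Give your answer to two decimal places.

Grand total N = 341.
Expected counts (row total × column total / N):
  Fiction, Adult: 145×170/341 = 72.287
  Fiction, Child: 145×171/341 = 72.713
  Non-fiction, Adult: 69×170/341 = 34.399
  Non-fiction, Child: 69×171/341 = 34.601
  Reference, Adult: 127×170/341 = 63.314
  Reference, Child: 127×171/341 = 63.686
Contributions (O − E)²/E:
  (75 − 72.287)²/72.287 = 0.1018
  (70 − 72.713)²/72.713 = 0.1012
  (57 − 34.399)²/34.399 = 14.8494
  (12 − 34.601)²/34.601 = 14.7627
  (38 − 63.314)²/63.314 = 10.1210
  (89 − 63.686)²/63.686 = 10.0618
χ² = 0.1018 + 0.1012 + 14.8494 + 14.7627 + 10.1210 + 10.0618 = 50.00
df = (3−1)(2−1) = 2. Since 50.00 > 4.605, reject the null hypothesis of independence at α = 0.1.

50.00; reject H₀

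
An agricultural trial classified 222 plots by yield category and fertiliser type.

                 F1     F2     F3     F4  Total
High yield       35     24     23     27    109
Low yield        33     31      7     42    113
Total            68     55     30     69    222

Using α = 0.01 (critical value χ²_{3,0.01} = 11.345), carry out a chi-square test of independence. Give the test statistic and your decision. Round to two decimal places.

12.68; reject H₀

Grand total N = 222.
Expected counts (row total × column total / N):
  High yield, F1: 109×68/222 = 33.387
  High yield, F2: 109×55/222 = 27.005
  High yield, F3: 109×30/222 = 14.730
  High yield, F4: 109×69/222 = 33.878
  Low yield, F1: 113×68/222 = 34.613
  Low yield, F2: 113×55/222 = 27.995
  Low yield, F3: 113×30/222 = 15.270
  Low yield, F4: 113×69/222 = 35.122
Contributions (O − E)²/E:
  (35 − 33.387)²/33.387 = 0.0779
  (24 − 27.005)²/27.005 = 0.3344
  (23 − 14.730)²/14.730 = 4.6431
  (27 − 33.878)²/33.878 = 1.3964
  (33 − 34.613)²/34.613 = 0.0752
  (31 − 27.995)²/27.995 = 0.3226
  (7 − 15.270)²/15.270 = 4.4789
  (42 − 35.122)²/35.122 = 1.3469
χ² = 0.0779 + 0.3344 + 4.6431 + 1.3964 + 0.0752 + 0.3226 + 4.4789 + 1.3469 = 12.68
df = (2−1)(4−1) = 3. Since 12.68 > 11.345, reject the null hypothesis of independence at α = 0.01.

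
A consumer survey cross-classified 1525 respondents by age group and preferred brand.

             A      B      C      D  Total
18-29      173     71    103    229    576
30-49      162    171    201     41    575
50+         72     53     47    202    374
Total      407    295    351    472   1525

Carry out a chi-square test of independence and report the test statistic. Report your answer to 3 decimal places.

306.658

Grand total N = 1525.
Expected counts (row total × column total / N):
  18-29, A: 576×407/1525 = 153.7259
  18-29, B: 576×295/1525 = 111.4230
  18-29, C: 576×351/1525 = 132.5744
  18-29, D: 576×472/1525 = 178.2767
  30-49, A: 575×407/1525 = 153.4590
  30-49, B: 575×295/1525 = 111.2295
  30-49, C: 575×351/1525 = 132.3443
  30-49, D: 575×472/1525 = 177.9672
  50+, A: 374×407/1525 = 99.8151
  50+, B: 374×295/1525 = 72.3475
  50+, C: 374×351/1525 = 86.0813
  50+, D: 374×472/1525 = 115.7561
Contributions (O − E)²/E:
  (173 − 153.7259)²/153.7259 = 2.4166
  (71 − 111.4230)²/111.4230 = 14.6650
  (103 − 132.5744)²/132.5744 = 6.5974
  (229 − 178.2767)²/178.2767 = 14.4318
  (162 − 153.4590)²/153.4590 = 0.4754
  (171 − 111.2295)²/111.2295 = 32.1184
  (201 − 132.3443)²/132.3443 = 35.6162
  (41 − 177.9672)²/177.9672 = 105.4128
  (72 − 99.8151)²/99.8151 = 7.7511
  (53 − 72.3475)²/72.3475 = 5.1740
  (47 − 86.0813)²/86.0813 = 17.7431
  (202 − 115.7561)²/115.7561 = 64.2559
χ² = 2.4166 + 14.6650 + 6.5974 + 14.4318 + 0.4754 + 32.1184 + 35.6162 + 105.4128 + 7.7511 + 5.1740 + 17.7431 + 64.2559 = 306.658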